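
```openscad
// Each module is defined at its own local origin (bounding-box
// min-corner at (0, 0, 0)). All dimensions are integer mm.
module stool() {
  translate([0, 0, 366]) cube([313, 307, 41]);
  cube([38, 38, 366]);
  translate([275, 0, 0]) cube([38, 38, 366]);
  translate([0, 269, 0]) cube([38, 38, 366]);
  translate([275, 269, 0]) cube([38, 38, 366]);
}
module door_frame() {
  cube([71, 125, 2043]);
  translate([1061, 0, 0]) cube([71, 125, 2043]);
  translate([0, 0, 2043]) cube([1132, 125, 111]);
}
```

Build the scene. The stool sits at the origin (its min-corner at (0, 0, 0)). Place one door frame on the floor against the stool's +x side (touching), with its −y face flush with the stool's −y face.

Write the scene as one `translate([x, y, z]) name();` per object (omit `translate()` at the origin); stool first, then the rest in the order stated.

stool();
translate([313, 0, 0]) door_frame();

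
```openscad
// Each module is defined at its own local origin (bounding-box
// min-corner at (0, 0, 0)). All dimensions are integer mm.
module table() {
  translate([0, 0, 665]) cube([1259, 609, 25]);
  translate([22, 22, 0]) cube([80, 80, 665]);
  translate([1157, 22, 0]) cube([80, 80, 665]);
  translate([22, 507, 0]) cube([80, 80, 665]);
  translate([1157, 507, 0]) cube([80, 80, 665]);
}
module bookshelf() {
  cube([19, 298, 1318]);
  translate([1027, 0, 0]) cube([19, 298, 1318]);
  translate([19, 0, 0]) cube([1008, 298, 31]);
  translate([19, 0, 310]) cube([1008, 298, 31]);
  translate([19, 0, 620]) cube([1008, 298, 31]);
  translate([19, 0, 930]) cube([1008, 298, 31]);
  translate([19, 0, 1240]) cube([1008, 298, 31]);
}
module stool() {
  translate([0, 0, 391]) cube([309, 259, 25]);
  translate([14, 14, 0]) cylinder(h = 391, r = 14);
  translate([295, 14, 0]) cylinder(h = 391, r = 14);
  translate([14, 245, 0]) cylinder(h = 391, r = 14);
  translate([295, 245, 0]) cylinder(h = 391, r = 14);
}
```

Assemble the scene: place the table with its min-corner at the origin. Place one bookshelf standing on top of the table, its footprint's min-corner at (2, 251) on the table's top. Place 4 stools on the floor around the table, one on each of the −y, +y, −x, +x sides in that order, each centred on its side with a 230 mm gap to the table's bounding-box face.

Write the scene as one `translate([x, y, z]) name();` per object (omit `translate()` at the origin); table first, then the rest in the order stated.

table();
translate([2, 251, 690]) bookshelf();
translate([475, -489, 0]) stool();
translate([475, 839, 0]) stool();
translate([-539, 175, 0]) stool();
translate([1489, 175, 0]) stool();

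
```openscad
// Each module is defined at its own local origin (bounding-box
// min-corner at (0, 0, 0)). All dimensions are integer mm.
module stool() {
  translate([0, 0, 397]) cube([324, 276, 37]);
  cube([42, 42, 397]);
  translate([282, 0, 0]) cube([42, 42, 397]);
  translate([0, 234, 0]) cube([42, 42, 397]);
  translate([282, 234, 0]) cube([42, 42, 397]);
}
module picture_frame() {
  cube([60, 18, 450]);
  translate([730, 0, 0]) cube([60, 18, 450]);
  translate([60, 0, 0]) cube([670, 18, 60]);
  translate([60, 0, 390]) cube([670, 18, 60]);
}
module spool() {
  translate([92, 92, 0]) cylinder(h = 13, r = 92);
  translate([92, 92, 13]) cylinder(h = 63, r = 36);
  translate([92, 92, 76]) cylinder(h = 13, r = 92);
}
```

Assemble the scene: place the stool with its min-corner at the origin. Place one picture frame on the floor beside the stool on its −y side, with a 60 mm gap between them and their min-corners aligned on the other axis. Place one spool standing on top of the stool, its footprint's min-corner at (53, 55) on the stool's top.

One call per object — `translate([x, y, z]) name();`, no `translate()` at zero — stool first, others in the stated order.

stool();
translate([0, -78, 0]) picture_frame();
translate([53, 55, 434]) spool();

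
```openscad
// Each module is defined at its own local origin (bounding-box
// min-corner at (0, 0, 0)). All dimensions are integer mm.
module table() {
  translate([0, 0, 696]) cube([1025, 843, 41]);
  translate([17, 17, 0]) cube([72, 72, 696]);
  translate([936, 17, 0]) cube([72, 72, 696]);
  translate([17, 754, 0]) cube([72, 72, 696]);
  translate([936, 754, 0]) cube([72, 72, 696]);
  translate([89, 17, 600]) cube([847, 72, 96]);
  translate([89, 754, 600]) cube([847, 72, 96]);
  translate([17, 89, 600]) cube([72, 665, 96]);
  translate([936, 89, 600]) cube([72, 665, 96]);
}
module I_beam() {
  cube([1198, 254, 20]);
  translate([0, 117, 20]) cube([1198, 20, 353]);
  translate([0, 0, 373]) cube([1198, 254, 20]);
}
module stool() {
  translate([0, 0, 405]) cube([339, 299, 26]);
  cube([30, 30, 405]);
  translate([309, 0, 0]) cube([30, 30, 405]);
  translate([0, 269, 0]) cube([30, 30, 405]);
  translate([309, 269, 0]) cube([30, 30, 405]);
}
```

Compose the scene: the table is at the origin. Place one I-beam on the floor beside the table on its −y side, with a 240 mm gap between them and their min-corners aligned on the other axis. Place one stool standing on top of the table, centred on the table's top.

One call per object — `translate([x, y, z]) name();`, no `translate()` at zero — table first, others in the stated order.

table();
translate([0, -494, 0]) I_beam();
translate([343, 272, 737]) stool();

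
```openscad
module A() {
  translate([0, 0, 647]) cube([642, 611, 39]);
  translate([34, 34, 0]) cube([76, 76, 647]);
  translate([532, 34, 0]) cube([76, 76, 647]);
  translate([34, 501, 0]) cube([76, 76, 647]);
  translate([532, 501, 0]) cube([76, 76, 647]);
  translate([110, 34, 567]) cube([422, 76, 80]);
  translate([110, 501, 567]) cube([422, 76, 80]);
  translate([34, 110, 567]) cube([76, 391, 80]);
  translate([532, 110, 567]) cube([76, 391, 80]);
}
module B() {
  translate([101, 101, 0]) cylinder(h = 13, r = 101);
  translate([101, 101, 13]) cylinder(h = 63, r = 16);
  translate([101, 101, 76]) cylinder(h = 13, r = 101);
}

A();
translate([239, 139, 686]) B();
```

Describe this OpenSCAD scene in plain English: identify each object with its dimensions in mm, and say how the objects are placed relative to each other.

A is a table: top 642 mm (x) × 611 mm (y), 39 mm thick, upper face at z = 686 mm, on four 76×76 mm square legs, each inset 34 mm from the nearest pair of top edges, running from z = 0 to the bottom of the top. Four apron rails, 76 mm thick and 80 mm tall, run between adjacent legs with their top edges flush with the underside of the top and their outer faces flush with the legs' outer faces.

B is a spool: two coaxial disc flanges of radius 101 mm and thickness 13 mm, joined by a core cylinder of radius 16 mm and height 63 mm. The lower flange rests on z = 0 and the three cylinders share a vertical axis.

The spool is on top of the table.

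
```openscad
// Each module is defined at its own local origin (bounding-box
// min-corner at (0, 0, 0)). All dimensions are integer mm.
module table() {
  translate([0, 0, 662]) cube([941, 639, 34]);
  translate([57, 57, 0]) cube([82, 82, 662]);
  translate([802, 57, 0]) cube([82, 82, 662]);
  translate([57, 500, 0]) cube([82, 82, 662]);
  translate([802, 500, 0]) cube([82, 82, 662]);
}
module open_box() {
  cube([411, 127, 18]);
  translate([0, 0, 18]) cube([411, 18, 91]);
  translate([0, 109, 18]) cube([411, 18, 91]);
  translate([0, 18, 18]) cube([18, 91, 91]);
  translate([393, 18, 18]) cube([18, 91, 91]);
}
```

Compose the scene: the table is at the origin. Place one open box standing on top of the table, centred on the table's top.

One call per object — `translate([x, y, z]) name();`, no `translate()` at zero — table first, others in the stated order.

table();
translate([265, 256, 696]) open_box();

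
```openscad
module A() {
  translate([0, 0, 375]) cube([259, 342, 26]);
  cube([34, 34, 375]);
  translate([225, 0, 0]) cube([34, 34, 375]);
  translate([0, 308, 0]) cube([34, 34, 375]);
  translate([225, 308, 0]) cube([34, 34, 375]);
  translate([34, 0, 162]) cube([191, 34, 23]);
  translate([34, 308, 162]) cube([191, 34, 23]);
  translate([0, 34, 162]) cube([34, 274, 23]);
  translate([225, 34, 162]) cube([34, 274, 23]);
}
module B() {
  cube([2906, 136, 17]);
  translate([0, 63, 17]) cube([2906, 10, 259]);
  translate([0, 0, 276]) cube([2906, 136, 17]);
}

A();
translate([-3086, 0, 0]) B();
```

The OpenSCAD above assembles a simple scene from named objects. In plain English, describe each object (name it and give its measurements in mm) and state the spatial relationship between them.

A is a four-legged stool. The seat is a 259×342×26 mm slab whose top surface is at z = 401 mm; four square legs, each 34×34 mm in cross-section, run from the floor (z = 0) to the underside of the seat, each flush with a corner of the seat. Four stretchers, 34 mm wide and 23 mm tall, connect adjacent legs with their undersides at z = 162 mm, each running between the inner faces of the legs it joins and aligned with the legs' outer faces on the other axis.

B is an I-beam lying along x, 2906 mm long. Overall section height 293 mm. Two flanges 136 mm wide (y) and 17 mm thick, one on the floor and one at the top; a web 10 mm thick runs between them, centred on the flange width.

The I-beam is on the floor beside the stool on its −x side.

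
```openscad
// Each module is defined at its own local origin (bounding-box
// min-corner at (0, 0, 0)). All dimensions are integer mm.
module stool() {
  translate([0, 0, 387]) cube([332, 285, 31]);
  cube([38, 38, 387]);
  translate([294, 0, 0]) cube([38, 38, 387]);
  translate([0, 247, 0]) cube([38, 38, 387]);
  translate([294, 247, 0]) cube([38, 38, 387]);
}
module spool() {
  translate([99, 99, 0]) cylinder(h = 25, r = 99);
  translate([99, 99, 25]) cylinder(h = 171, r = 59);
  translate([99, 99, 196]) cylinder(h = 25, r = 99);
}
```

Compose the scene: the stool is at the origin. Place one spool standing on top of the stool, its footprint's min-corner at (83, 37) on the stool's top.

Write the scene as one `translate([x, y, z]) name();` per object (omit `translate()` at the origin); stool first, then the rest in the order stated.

stool();
translate([83, 37, 418]) spool();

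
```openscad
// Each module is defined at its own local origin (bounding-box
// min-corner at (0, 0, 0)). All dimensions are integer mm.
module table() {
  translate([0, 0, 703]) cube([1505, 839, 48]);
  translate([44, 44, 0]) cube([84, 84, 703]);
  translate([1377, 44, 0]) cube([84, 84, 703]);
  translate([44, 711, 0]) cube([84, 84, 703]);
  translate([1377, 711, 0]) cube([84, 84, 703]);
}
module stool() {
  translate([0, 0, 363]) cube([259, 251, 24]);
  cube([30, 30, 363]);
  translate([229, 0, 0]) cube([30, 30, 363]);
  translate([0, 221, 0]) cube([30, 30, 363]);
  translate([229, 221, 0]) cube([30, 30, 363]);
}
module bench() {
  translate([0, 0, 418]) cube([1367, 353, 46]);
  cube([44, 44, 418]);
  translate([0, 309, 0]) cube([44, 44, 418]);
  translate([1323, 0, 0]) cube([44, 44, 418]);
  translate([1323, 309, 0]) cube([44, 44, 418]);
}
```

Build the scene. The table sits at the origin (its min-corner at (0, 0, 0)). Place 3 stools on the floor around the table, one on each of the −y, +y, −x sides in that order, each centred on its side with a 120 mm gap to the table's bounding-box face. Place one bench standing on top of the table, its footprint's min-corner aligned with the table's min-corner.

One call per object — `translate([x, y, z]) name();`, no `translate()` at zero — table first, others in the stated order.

table();
translate([623, -371, 0]) stool();
translate([623, 959, 0]) stool();
translate([-379, 294, 0]) stool();
translate([0, 0, 751]) bench();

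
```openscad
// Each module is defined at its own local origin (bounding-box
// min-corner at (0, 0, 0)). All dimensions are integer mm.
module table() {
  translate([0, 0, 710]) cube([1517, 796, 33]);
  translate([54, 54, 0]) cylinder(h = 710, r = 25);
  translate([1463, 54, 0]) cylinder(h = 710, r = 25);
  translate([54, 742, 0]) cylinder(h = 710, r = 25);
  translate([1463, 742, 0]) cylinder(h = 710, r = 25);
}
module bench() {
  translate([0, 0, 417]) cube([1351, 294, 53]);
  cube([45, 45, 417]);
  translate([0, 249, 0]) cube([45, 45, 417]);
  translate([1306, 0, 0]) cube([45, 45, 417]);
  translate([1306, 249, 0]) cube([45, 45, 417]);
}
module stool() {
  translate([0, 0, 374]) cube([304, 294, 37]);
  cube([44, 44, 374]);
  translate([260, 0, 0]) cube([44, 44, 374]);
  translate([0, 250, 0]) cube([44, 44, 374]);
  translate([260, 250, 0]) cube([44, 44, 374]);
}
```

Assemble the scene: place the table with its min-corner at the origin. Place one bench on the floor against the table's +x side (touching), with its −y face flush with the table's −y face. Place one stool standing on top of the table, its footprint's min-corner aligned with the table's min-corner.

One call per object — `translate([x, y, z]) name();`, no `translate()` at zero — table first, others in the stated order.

table();
translate([1517, 0, 0]) bench();
translate([0, 0, 743]) stool();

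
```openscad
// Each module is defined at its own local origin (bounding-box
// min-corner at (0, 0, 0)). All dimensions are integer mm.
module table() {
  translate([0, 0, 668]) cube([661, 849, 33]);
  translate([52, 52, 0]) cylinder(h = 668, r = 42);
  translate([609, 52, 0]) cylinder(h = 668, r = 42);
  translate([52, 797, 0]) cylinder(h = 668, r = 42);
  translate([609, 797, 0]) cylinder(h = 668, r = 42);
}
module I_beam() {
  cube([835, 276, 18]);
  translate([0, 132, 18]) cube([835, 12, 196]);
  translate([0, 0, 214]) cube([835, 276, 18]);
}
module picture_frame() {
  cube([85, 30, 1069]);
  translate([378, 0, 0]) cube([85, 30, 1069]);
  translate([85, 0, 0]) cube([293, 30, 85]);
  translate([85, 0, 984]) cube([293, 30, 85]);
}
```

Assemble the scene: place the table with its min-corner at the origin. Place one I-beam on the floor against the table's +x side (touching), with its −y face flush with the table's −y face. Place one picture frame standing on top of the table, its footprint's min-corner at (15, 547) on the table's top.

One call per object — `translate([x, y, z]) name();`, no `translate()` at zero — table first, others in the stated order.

table();
translate([661, 0, 0]) I_beam();
translate([15, 547, 701]) picture_frame();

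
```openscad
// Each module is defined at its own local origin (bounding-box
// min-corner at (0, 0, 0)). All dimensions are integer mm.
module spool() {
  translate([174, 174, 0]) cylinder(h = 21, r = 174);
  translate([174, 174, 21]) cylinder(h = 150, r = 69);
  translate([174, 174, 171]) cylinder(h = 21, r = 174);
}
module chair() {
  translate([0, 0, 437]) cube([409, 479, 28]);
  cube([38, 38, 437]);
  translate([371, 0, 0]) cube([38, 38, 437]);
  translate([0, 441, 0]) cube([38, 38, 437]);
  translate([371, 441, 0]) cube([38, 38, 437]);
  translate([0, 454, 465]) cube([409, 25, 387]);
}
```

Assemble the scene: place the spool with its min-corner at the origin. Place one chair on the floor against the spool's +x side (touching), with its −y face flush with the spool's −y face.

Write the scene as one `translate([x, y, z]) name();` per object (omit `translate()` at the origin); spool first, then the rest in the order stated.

spool();
translate([348, 0, 0]) chair();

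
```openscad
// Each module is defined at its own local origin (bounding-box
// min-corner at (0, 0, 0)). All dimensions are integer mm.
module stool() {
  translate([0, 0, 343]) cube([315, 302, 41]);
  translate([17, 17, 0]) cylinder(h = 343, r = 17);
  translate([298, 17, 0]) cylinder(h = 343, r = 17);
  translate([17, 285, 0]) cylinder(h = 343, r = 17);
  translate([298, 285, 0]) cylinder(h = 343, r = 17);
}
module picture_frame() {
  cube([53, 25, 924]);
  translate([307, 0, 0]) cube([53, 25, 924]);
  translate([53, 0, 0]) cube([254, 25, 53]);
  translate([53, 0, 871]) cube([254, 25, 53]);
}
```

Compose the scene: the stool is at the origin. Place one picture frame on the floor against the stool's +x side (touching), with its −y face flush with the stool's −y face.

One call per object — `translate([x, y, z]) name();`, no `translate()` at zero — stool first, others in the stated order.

stool();
translate([315, 0, 0]) picture_frame();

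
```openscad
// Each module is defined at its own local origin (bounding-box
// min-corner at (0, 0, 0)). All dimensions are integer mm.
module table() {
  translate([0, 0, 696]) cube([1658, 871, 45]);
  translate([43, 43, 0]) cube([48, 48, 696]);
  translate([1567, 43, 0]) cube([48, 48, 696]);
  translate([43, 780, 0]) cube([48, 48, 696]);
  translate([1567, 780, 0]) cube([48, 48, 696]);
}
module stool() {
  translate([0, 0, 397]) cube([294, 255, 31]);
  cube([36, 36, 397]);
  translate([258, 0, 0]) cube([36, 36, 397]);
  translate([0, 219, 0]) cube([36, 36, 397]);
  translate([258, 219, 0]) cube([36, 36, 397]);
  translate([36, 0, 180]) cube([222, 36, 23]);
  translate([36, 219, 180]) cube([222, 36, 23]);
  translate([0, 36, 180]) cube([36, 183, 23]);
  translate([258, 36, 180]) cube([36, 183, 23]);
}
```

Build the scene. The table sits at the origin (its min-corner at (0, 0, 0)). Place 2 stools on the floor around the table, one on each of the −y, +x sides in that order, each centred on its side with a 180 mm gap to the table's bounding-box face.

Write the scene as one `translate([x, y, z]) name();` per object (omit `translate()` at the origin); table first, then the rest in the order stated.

table();
translate([682, -435, 0]) stool();
translate([1838, 308, 0]) stool();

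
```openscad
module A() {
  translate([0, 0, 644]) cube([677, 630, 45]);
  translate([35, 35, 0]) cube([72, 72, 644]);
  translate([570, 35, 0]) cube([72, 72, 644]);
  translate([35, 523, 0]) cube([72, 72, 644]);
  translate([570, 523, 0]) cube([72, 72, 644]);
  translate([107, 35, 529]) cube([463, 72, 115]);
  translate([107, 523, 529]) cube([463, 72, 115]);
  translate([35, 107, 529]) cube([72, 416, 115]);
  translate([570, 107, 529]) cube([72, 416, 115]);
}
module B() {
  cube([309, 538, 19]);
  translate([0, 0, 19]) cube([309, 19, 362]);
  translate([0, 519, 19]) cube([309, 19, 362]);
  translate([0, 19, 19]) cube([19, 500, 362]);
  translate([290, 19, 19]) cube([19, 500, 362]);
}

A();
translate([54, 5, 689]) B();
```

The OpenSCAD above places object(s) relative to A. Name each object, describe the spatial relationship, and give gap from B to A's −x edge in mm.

The open box's min-x is at 54; the table's min-x is 0; gap = 54 mm.

A is a table. B is an open box. The open box is on top of the table. The gap from the open box to the table's −x edge is 54 mm.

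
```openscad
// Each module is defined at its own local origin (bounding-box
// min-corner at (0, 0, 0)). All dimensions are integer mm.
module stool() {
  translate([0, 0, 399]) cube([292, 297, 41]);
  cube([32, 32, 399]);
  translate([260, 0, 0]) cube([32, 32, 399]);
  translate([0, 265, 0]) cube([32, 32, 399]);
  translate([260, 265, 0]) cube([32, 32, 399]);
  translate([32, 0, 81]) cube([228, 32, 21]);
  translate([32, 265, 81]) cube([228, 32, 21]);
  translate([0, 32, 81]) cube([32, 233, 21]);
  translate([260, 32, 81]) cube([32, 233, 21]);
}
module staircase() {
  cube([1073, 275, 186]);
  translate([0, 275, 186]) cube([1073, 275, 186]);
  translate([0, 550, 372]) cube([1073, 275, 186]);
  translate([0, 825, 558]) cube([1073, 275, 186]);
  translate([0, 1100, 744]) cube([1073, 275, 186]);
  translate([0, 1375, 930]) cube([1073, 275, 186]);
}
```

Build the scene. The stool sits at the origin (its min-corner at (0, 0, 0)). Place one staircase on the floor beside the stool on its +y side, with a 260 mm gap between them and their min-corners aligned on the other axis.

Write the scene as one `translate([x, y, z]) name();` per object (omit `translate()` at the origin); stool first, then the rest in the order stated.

stool();
translate([0, 557, 0]) staircase();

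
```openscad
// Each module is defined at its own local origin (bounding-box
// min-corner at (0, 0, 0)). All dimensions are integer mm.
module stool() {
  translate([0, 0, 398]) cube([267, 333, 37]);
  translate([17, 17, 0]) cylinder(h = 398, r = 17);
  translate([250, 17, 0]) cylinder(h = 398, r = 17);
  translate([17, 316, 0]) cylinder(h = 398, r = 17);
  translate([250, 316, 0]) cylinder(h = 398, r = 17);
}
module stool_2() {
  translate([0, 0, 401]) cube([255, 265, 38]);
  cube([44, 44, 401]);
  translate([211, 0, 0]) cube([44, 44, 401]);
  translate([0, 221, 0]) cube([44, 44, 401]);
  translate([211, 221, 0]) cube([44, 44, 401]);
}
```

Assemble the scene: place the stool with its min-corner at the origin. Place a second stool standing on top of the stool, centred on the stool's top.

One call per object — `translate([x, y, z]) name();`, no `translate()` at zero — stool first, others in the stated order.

stool();
translate([6, 34, 435]) stool_2();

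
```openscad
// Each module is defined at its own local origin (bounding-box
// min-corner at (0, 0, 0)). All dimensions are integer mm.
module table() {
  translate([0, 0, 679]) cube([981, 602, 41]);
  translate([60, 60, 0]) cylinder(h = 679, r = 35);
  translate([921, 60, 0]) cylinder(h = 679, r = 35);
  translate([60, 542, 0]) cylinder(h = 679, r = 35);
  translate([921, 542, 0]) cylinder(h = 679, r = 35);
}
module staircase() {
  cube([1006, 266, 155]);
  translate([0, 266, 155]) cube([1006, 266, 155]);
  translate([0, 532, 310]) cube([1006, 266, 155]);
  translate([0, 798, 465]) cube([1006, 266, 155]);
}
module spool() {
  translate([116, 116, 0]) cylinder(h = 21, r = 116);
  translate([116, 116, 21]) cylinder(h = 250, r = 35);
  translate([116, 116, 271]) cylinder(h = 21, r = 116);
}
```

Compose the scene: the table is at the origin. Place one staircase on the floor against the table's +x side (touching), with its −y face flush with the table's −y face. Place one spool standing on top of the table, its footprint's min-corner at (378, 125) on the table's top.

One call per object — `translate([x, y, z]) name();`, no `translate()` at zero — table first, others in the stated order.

table();
translate([981, 0, 0]) staircase();
translate([378, 125, 720]) spool();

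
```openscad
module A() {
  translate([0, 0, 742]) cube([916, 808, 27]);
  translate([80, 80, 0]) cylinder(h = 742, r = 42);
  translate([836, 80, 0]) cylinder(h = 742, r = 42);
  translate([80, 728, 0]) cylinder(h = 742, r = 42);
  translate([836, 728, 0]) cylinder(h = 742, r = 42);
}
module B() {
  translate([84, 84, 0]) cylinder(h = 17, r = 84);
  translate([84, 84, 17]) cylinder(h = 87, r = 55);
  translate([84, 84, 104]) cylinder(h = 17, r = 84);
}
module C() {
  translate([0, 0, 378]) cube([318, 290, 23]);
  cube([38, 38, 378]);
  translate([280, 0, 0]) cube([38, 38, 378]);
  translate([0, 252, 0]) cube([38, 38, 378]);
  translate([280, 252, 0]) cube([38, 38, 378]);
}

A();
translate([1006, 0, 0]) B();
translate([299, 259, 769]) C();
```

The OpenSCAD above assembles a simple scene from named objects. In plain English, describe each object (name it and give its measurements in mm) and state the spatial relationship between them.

A is a table: top 916 mm (x) × 808 mm (y), 27 mm thick, upper face at z = 769 mm, on four round legs of 84 mm diameter, each leg's bounding box inset 38 mm from the nearest pair of top edges, running from z = 0 to the bottom of the top.

B is a spool: two coaxial disc flanges of radius 84 mm and thickness 17 mm, joined by a core cylinder of radius 55 mm and height 87 mm. The lower flange rests on z = 0 and the three cylinders share a vertical axis.

C is a simple wooden stool: a rectangular seat 318 mm (x) by 290 mm (y), 23 mm thick, top face at z = 401 mm, on four square legs, each 38×38 mm in cross-section. The legs rest on z = 0, each flush with a corner of the seat.

The spool is on the floor beside the table on its +x side. The stool is on top of the table, centred.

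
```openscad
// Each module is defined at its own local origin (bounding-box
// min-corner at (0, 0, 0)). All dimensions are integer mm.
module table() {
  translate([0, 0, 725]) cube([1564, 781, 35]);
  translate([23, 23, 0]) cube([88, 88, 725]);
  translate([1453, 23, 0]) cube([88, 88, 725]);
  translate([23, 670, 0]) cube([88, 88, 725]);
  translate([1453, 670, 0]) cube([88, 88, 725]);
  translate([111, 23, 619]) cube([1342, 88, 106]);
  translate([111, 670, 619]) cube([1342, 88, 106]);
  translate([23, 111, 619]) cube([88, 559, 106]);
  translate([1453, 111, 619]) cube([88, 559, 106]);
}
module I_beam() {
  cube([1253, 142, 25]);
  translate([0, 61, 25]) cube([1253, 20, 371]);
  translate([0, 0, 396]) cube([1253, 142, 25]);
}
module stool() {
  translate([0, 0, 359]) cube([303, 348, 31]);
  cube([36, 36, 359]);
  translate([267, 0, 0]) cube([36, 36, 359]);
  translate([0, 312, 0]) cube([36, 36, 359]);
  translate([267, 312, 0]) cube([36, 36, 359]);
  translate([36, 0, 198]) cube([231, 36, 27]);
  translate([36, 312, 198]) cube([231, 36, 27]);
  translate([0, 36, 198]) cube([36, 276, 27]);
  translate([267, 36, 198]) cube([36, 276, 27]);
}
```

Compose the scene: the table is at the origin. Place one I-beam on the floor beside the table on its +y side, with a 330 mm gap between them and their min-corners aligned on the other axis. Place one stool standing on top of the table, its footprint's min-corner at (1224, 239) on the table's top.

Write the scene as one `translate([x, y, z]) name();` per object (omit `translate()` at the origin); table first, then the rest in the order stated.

table();
translate([0, 1111, 0]) I_beam();
translate([1224, 239, 760]) stool();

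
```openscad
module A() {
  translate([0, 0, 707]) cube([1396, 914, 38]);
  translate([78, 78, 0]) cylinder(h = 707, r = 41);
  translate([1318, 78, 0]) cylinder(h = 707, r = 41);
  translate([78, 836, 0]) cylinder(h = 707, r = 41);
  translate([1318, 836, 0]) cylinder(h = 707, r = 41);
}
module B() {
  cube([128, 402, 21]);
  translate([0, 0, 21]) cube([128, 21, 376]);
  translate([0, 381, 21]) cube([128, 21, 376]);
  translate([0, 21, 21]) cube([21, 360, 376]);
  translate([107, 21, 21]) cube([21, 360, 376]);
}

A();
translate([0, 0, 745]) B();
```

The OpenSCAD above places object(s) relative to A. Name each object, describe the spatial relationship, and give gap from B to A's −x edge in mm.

The open box's min-x is at 0; the table's min-x is 0; gap = 0 mm.

A is a table. B is an open box. The open box is on top of the table. The gap from the open box to the table's −x edge is 0 mm.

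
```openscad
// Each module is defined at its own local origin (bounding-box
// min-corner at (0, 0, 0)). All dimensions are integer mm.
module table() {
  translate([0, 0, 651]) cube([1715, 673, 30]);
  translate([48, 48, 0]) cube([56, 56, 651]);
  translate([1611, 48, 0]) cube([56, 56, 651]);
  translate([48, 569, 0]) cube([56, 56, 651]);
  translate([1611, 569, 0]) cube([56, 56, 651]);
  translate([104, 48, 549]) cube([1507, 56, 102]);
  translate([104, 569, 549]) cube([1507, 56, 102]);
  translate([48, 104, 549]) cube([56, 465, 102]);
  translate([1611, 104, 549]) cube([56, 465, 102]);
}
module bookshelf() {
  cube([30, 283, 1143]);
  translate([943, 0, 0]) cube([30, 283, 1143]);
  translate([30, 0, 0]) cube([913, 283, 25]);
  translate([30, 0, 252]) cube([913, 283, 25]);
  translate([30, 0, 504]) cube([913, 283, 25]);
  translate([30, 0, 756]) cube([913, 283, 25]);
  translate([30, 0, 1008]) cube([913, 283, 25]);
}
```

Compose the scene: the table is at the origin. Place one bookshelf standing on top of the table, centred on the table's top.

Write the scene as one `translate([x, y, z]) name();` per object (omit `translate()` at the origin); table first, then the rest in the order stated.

table();
translate([371, 195, 681]) bookshelf();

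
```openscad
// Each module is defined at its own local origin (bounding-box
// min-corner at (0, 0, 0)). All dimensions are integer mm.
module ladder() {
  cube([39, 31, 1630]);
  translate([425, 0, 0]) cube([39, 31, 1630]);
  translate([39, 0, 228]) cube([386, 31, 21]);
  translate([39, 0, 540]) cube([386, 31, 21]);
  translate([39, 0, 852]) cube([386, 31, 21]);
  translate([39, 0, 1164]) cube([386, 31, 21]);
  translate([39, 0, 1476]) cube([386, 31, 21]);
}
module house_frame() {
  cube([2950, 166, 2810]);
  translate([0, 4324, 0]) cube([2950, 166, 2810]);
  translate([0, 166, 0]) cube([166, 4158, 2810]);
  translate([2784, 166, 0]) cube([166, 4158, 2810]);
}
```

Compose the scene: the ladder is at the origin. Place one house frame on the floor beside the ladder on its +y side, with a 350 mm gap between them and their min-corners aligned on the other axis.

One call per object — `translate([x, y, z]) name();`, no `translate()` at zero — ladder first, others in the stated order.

ladder();
translate([0, 381, 0]) house_frame();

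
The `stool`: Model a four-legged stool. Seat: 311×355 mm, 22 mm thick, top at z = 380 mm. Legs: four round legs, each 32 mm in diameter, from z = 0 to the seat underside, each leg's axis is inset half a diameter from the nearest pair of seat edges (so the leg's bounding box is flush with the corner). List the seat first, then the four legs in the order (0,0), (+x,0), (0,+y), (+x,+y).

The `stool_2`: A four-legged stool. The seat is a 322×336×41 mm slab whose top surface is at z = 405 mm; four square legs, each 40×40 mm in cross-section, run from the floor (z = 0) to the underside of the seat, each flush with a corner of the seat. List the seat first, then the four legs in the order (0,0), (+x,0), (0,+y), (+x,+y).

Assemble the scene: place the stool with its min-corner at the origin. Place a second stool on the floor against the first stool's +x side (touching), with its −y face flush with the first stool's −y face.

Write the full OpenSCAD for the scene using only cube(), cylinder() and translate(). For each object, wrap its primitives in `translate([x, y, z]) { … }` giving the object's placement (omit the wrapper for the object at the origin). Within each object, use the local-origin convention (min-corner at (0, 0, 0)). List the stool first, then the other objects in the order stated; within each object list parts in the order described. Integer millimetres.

translate([0, 0, 358]) cube([311, 355, 22]);
translate([16, 16, 0]) cylinder(h = 358, r = 16);
translate([295, 16, 0]) cylinder(h = 358, r = 16);
translate([16, 339, 0]) cylinder(h = 358, r = 16);
translate([295, 339, 0]) cylinder(h = 358, r = 16);
translate([311, 0, 0]) {
  translate([0, 0, 364]) cube([322, 336, 41]);
  cube([40, 40, 364]);
  translate([282, 0, 0]) cube([40, 40, 364]);
  translate([0, 296, 0]) cube([40, 40, 364]);
  translate([282, 296, 0]) cube([40, 40, 364]);
}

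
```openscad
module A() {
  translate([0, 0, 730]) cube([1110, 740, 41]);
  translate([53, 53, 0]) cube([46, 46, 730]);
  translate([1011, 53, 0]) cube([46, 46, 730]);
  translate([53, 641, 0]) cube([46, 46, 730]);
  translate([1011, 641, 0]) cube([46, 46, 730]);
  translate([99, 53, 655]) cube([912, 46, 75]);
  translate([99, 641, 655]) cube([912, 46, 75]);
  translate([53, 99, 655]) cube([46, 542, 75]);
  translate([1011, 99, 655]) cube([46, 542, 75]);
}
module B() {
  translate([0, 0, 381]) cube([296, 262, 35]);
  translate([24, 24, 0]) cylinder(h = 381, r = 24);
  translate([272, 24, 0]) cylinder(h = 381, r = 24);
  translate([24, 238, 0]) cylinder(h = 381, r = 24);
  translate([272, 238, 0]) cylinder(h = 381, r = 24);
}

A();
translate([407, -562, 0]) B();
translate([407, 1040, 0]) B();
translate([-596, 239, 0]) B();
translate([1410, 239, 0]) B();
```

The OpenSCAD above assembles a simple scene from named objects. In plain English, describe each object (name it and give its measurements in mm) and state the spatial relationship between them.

A is a table: top 1110 mm (x) × 740 mm (y), 41 mm thick, upper face at z = 771 mm, on four 46×46 mm square legs, each inset 53 mm from the nearest pair of top edges, running from z = 0 to the bottom of the top. Four apron rails, 46 mm thick and 75 mm tall, run between adjacent legs with their top edges flush with the underside of the top and their outer faces flush with the legs' outer faces.

B is a simple wooden stool: a rectangular seat 296 mm (x) by 262 mm (y), 35 mm thick, top face at z = 416 mm, on four round legs, each 48 mm in diameter. The legs rest on z = 0, each leg's axis is inset half a diameter from the nearest pair of seat edges (so the leg's bounding box is flush with the corner).

Four stools sit around the table at the −y, +y, −x, +x sides.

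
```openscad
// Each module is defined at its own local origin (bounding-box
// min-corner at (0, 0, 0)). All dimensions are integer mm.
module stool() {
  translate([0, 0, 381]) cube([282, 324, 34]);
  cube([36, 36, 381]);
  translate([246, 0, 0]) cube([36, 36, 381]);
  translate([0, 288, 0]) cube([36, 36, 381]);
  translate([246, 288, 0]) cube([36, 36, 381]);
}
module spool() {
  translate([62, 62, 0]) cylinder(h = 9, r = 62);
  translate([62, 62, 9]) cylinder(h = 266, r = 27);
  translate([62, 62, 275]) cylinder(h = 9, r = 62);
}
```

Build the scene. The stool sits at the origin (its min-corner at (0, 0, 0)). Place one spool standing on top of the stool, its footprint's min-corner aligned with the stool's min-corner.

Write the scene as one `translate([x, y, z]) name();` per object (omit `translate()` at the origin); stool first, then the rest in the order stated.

stool();
translate([0, 0, 415]) spool();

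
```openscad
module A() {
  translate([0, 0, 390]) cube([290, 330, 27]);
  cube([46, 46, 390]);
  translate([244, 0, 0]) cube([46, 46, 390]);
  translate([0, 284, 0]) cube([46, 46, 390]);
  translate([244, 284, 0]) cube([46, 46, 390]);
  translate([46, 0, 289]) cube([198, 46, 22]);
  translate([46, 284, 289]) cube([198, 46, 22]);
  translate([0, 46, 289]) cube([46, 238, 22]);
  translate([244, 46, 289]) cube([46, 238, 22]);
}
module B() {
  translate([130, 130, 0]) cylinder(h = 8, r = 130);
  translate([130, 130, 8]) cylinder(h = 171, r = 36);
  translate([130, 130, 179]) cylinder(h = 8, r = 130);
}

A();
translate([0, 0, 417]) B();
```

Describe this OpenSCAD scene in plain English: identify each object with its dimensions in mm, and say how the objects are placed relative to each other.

A is a simple wooden stool: a rectangular seat 290 mm (x) by 330 mm (y), 27 mm thick, top face at z = 417 mm, on four square legs, each 46×46 mm in cross-section. The legs rest on z = 0, each flush with a corner of the seat. Four stretchers, 46 mm wide and 22 mm tall, connect adjacent legs with their undersides at z = 289 mm, each running between the inner faces of the legs it joins and aligned with the legs' outer faces on the other axis.

B is a spool: two coaxial disc flanges of radius 130 mm and thickness 8 mm, joined by a core cylinder of radius 36 mm and height 171 mm. The lower flange rests on z = 0 and the three cylinders share a vertical axis.

The spool is on top of the stool.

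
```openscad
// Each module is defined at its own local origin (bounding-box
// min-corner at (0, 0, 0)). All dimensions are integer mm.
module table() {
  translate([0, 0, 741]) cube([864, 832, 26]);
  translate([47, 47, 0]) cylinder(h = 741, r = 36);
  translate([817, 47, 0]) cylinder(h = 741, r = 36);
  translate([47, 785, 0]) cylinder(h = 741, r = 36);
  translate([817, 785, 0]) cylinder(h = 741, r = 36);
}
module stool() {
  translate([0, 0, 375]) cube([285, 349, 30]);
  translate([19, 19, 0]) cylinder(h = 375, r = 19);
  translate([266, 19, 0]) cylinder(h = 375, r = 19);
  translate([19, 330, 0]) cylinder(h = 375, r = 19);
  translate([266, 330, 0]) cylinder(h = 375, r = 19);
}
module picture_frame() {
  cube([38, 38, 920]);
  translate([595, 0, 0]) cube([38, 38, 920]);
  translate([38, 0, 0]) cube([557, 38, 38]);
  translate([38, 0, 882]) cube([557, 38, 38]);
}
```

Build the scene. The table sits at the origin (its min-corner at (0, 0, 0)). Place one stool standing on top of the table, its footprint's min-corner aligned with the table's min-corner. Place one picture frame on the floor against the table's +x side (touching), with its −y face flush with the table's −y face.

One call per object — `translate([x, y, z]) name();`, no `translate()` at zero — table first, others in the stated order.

table();
translate([0, 0, 767]) stool();
translate([864, 0, 0]) picture_frame();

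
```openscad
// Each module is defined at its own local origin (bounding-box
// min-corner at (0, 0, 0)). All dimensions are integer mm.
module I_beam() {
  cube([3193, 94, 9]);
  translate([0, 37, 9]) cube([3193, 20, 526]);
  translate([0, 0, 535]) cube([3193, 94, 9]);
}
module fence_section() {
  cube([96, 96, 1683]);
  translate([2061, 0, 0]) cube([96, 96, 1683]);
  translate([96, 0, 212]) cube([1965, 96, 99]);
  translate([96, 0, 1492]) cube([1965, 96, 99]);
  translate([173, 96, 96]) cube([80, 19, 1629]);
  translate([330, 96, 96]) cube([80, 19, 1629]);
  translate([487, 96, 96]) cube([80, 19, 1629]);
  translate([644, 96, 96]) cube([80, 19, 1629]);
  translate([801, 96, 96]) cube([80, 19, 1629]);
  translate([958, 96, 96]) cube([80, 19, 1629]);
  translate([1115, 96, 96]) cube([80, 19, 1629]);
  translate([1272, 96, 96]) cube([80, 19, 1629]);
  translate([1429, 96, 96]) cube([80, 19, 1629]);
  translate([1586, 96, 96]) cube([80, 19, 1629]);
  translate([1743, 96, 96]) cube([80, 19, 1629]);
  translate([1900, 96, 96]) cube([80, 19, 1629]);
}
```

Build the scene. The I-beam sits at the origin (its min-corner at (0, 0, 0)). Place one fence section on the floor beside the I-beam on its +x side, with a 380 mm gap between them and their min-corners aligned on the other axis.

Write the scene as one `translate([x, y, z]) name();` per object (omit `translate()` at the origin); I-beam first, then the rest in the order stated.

I_beam();
translate([3573, 0, 0]) fence_section();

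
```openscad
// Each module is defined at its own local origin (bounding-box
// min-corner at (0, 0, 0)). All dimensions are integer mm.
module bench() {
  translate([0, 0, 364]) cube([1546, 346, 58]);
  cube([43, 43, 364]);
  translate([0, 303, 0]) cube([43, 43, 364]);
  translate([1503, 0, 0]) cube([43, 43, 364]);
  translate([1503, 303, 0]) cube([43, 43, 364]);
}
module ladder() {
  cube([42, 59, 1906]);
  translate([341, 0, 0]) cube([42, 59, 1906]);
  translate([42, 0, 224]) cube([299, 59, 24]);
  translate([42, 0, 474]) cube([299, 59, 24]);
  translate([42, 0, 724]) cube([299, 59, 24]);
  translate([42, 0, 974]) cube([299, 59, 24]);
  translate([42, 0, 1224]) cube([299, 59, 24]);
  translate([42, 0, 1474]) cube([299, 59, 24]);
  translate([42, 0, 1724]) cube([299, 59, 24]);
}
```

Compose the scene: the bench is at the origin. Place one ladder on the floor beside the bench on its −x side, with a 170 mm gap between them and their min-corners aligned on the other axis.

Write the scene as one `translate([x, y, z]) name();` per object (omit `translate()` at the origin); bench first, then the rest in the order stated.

bench();
translate([-553, 0, 0]) ladder();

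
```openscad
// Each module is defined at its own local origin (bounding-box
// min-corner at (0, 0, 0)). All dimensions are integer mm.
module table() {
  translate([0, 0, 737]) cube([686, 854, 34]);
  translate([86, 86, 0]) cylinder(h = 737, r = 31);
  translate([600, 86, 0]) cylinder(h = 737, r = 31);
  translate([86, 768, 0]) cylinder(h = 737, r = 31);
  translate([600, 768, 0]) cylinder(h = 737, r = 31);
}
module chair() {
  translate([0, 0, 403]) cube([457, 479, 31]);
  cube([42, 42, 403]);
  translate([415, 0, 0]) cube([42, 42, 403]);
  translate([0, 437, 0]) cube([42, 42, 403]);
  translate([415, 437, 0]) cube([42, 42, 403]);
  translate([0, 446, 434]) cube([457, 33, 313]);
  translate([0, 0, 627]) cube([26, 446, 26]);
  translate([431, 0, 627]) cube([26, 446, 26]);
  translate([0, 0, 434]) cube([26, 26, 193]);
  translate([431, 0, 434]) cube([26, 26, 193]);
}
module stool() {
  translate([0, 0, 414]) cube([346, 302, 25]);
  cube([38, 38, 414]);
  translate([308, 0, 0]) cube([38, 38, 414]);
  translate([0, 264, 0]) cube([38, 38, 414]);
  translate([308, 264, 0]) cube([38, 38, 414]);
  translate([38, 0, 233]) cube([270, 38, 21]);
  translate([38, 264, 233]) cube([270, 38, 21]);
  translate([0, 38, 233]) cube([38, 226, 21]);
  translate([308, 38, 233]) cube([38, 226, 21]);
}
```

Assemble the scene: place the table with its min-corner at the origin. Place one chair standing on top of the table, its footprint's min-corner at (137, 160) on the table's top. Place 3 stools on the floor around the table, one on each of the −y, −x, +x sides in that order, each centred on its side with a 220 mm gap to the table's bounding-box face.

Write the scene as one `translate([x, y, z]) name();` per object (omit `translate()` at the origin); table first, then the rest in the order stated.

table();
translate([137, 160, 771]) chair();
translate([170, -522, 0]) stool();
translate([-566, 276, 0]) stool();
translate([906, 276, 0]) stool();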